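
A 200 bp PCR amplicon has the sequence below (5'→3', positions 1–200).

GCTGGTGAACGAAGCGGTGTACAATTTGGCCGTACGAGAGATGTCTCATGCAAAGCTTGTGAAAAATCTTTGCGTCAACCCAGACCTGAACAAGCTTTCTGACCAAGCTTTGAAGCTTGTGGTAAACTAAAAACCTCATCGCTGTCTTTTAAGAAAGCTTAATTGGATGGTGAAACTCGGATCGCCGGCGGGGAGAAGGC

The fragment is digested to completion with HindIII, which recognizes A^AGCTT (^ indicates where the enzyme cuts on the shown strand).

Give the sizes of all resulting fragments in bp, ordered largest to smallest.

HindIII sites (AAGCTT) start at positions 53, 92, 105, 113, 155.
HindIII cuts after the first base of each site, so after positions 53, 92, 105, 113, 155.
Linear molecule, 5 cuts → 6 fragments:
  1–53 → 53 bp
  54–92 → 39 bp
  93–105 → 13 bp
  106–113 → 8 bp
  114–155 → 42 bp
  156–200 → 45 bp
Sorted largest to smallest: 53, 45, 42, 39, 13, 8 bp.

53, 45, 42, 39, 13, 8 bp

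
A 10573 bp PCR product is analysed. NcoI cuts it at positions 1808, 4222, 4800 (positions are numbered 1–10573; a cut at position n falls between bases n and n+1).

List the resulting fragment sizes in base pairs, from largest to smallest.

Linear molecule, 3 cuts → 4 fragments:
  1808 − 0 = 1808 bp
  4222 − 1808 = 2414 bp
  4800 − 4222 = 578 bp
  10573 − 4800 = 5773 bp
Sorted largest to smallest: 5773, 2414, 1808, 578 bp.

5773, 2414, 1808, 578 bp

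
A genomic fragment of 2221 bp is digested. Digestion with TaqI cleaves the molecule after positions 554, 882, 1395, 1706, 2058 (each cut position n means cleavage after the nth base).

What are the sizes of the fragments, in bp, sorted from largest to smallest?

Linear molecule, 5 cuts → 6 fragments:
  554 − 0 = 554 bp
  882 − 554 = 328 bp
  1395 − 882 = 513 bp
  1706 − 1395 = 311 bp
  2058 − 1706 = 352 bp
  2221 − 2058 = 163 bp
Sorted largest to smallest: 554, 513, 352, 328, 311, 163 bp.

554, 513, 352, 328, 311, 163 bp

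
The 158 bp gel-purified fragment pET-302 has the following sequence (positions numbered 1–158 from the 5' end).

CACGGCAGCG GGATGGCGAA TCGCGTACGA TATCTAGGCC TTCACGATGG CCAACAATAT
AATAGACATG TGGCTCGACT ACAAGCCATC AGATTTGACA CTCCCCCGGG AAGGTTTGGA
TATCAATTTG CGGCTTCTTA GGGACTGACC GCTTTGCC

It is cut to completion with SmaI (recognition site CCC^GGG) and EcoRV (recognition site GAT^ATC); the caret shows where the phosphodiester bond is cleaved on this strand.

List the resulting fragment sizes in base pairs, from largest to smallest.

76, 37, 31, 14 bp

The SmaI site (CCCGGG) starts at position 105.
SmaI cuts after base 3 of each site, so after position 107.
EcoRV sites (GATATC) start at positions 29, 119.
EcoRV cuts after base 3 of each site, so after positions 31, 121.
Combined cut positions: 31, 107, 121.
Linear molecule, 3 cuts → 4 fragments:
  1–31 → 31 bp
  32–107 → 76 bp
  108–121 → 14 bp
  122–158 → 37 bp
Sorted largest to smallest: 76, 37, 31, 14 bp.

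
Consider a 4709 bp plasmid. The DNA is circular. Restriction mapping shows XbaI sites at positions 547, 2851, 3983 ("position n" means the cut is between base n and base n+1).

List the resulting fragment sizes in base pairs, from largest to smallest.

2304, 1273, 1132 bp

Circular molecule, 3 cuts → 3 fragments:
  2851 − 547 = 2304 bp
  3983 − 2851 = 1132 bp
  wrap: 4709 − 3983 + 547 = 1273 bp
Sorted largest to smallest: 2304, 1273, 1132 bp.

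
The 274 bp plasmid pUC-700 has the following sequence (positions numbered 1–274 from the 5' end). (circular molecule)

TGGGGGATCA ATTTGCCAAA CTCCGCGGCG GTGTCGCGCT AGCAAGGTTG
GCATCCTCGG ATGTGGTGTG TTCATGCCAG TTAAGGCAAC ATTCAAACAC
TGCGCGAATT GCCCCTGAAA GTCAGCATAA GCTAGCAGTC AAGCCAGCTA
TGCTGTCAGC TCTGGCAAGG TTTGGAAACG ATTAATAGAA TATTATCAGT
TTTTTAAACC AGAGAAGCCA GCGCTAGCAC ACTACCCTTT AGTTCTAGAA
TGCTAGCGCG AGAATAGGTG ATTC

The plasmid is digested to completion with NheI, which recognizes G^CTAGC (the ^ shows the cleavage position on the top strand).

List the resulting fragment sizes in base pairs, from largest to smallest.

93, 92, 60, 29 bp

NheI sites (GCTAGC) start at positions 38, 131, 223, 252.
NheI cuts after the first base of each site, so after positions 38, 131, 223, 252.
Circular molecule, 4 cuts → 4 fragments:
  39–131 → 93 bp
  132–223 → 92 bp
  224–252 → 29 bp
  253–274 then 1–38 → 22 + 38 = 60 bp
Sorted largest to smallest: 93, 92, 60, 29 bp.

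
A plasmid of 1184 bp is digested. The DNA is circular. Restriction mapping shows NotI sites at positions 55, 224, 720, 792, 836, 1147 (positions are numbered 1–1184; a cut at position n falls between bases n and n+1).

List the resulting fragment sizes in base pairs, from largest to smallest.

496, 311, 169, 92, 72, 44 bp

Circular molecule, 6 cuts → 6 fragments:
  224 − 55 = 169 bp
  720 − 224 = 496 bp
  792 − 720 = 72 bp
  836 − 792 = 44 bp
  1147 − 836 = 311 bp
  wrap: 1184 − 1147 + 55 = 92 bp
Sorted largest to smallest: 496, 311, 169, 92, 72, 44 bp.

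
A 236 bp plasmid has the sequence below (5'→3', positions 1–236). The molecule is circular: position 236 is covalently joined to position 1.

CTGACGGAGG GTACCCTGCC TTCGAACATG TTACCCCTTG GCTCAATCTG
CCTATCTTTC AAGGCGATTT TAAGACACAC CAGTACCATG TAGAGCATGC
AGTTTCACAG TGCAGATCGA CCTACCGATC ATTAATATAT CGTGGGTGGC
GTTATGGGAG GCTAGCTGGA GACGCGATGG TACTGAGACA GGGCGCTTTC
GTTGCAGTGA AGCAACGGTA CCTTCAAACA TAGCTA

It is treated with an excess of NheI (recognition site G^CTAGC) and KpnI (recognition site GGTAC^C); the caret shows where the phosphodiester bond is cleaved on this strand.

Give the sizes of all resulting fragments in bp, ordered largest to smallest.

147, 60, 29 bp

The NheI site (GCTAGC) starts at position 161.
NheI cuts after the first base of each site, so after position 161.
KpnI sites (GGTACC) start at positions 10, 217.
KpnI cuts after base 5 of each site (before the last base), so after positions 14, 221.
Combined cut positions: 14, 161, 221.
Circular molecule, 3 cuts → 3 fragments:
  15–161 → 147 bp
  162–221 → 60 bp
  222–236 then 1–14 → 15 + 14 = 29 bp
Sorted largest to smallest: 147, 60, 29 bp.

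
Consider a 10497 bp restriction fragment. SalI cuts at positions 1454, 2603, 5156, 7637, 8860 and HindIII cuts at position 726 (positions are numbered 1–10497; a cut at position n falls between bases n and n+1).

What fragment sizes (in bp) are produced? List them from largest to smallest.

Combined cut positions (sorted): 726, 1454, 2603, 5156, 7637, 8860.
Linear molecule, 6 cuts → 7 fragments:
  726 − 0 = 726 bp
  1454 − 726 = 728 bp
  2603 − 1454 = 1149 bp
  5156 − 2603 = 2553 bp
  7637 − 5156 = 2481 bp
  8860 − 7637 = 1223 bp
  10497 − 8860 = 1637 bp
Sorted largest to smallest: 2553, 2481, 1637, 1223, 1149, 728, 726 bp.

2553, 2481, 1637, 1223, 1149, 728, 726 bp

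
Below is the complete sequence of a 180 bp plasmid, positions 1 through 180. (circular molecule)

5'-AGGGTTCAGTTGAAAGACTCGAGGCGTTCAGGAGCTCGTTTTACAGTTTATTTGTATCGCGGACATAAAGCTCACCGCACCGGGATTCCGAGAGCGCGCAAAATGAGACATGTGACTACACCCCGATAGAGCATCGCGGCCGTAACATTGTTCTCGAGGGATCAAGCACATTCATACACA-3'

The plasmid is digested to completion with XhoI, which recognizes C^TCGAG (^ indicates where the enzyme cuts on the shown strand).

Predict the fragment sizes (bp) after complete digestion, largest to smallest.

135, 45 bp

XhoI sites (CTCGAG) start at positions 18, 153.
XhoI cuts after the first base of each site, so after positions 18, 153.
Circular molecule, 2 cuts → 2 fragments:
  19–153 → 135 bp
  154–180 then 1–18 → 27 + 18 = 45 bp
Sorted largest to smallest: 135, 45 bp.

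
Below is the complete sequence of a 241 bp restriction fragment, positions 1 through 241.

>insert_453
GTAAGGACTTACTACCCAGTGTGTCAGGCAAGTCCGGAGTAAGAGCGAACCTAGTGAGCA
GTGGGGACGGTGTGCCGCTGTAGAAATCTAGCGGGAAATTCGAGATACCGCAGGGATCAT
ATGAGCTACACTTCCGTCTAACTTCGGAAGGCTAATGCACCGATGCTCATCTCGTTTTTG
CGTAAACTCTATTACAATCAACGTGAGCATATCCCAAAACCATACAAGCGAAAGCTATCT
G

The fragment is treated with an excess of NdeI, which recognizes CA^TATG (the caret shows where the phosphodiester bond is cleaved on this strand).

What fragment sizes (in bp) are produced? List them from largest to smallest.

The NdeI site (CATATG) starts at position 118.
NdeI cuts after base 2 of each site, so after position 119.
Linear molecule, 1 cut → 2 fragments:
  1–119 → 119 bp
  120–241 → 122 bp
Sorted largest to smallest: 122, 119 bp.

122, 119 bp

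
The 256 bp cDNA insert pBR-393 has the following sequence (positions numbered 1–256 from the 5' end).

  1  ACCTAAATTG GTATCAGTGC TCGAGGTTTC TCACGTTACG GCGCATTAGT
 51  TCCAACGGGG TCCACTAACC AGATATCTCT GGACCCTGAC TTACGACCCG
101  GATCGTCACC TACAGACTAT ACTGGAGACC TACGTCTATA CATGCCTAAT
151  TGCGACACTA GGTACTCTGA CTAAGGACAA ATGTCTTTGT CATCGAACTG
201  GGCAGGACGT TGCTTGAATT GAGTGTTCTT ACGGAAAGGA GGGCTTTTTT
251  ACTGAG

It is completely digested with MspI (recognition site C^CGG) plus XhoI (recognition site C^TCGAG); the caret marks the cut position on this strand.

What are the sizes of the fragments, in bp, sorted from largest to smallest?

158, 78, 20 bp

The MspI site (CCGG) starts at position 98.
MspI cuts after the first base of each site, so after position 98.
The XhoI site (CTCGAG) starts at position 20.
XhoI cuts after the first base of each site, so after position 20.
Combined cut positions: 20, 98.
Linear molecule, 2 cuts → 3 fragments:
  1–20 → 20 bp
  21–98 → 78 bp
  99–256 → 158 bp
Sorted largest to smallest: 158, 78, 20 bp.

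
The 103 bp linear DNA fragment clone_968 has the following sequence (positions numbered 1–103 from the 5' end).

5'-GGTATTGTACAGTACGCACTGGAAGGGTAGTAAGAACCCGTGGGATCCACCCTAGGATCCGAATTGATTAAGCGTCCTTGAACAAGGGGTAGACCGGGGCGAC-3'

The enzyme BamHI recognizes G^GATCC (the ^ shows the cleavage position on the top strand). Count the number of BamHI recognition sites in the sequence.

GGATCC occurs starting at positions 43, 55.
BamHI cuts at 2 sites.

2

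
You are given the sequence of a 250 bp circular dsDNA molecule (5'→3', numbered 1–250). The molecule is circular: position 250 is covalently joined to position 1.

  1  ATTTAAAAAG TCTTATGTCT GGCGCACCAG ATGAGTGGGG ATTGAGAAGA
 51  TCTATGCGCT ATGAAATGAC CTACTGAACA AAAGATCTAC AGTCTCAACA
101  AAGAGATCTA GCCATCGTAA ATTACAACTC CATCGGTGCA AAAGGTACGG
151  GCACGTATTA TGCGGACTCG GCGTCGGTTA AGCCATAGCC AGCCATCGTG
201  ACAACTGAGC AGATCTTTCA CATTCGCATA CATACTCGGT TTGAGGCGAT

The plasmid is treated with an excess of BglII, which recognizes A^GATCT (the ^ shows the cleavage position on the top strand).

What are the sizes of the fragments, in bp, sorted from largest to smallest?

107, 87, 35, 21 bp

BglII sites (AGATCT) start at positions 48, 83, 104, 211.
BglII cuts after the first base of each site, so after positions 48, 83, 104, 211.
Circular molecule, 4 cuts → 4 fragments:
  49–83 → 35 bp
  84–104 → 21 bp
  105–211 → 107 bp
  212–250 then 1–48 → 39 + 48 = 87 bp
Sorted largest to smallest: 107, 87, 35, 21 bp.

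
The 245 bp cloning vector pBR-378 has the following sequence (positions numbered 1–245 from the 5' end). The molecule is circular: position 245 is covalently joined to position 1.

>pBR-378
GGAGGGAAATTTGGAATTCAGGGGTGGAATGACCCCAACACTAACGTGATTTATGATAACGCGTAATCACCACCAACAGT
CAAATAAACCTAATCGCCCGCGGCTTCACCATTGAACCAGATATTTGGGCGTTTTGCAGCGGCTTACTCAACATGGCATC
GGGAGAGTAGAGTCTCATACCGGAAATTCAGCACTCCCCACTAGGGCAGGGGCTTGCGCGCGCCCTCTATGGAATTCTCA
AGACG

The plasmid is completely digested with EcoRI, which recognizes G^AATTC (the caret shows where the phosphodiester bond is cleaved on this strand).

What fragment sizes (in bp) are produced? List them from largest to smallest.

218, 27 bp

EcoRI sites (GAATTC) start at positions 14, 232.
EcoRI cuts after the first base of each site, so after positions 14, 232.
Circular molecule, 2 cuts → 2 fragments:
  15–232 → 218 bp
  233–245 then 1–14 → 13 + 14 = 27 bp
Sorted largest to smallest: 218, 27 bp.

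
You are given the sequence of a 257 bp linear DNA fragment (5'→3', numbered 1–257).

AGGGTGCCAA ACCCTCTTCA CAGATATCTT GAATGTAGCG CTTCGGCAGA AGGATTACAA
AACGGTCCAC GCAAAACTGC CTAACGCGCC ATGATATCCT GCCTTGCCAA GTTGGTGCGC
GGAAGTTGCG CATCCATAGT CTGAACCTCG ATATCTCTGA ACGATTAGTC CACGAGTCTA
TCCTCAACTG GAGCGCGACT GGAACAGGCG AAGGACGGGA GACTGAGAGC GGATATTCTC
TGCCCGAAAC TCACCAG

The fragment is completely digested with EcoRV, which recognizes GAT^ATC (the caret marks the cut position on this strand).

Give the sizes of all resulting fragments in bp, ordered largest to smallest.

105, 70, 57, 25 bp

EcoRV sites (GATATC) start at positions 23, 93, 150.
EcoRV cuts after base 3 of each site, so after positions 25, 95, 152.
Linear molecule, 3 cuts → 4 fragments:
  1–25 → 25 bp
  26–95 → 70 bp
  96–152 → 57 bp
  153–257 → 105 bp
Sorted largest to smallest: 105, 70, 57, 25 bp.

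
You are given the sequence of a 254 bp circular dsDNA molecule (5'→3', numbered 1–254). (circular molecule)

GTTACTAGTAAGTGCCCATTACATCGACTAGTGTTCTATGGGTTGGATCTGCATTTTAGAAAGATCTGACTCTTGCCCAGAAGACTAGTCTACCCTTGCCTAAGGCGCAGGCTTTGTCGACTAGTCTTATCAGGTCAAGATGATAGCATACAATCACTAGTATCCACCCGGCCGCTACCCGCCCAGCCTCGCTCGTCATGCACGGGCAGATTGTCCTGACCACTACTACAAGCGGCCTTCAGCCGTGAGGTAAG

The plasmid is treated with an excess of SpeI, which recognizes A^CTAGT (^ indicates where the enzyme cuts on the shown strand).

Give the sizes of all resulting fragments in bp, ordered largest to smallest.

SpeI sites (ACTAGT) start at positions 4, 27, 84, 120, 156.
SpeI cuts after the first base of each site, so after positions 4, 27, 84, 120, 156.
Circular molecule, 5 cuts → 5 fragments:
  5–27 → 23 bp
  28–84 → 57 bp
  85–120 → 36 bp
  121–156 → 36 bp
  157–254 then 1–4 → 98 + 4 = 102 bp
Sorted largest to smallest: 102, 57, 36, 36, 23 bp.

102, 57, 36, 36, 23 bp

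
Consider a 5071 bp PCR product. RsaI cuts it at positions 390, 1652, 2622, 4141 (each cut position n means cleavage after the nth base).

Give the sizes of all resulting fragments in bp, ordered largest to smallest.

1519, 1262, 970, 930, 390 bp

Linear molecule, 4 cuts → 5 fragments:
  390 − 0 = 390 bp
  1652 − 390 = 1262 bp
  2622 − 1652 = 970 bp
  4141 − 2622 = 1519 bp
  5071 − 4141 = 930 bp
Sorted largest to smallest: 1519, 1262, 970, 930, 390 bp.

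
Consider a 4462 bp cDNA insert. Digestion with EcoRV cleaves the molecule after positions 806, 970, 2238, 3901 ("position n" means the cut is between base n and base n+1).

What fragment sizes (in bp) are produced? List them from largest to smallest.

1663, 1268, 806, 561, 164 bp

Linear molecule, 4 cuts → 5 fragments:
  806 − 0 = 806 bp
  970 − 806 = 164 bp
  2238 − 970 = 1268 bp
  3901 − 2238 = 1663 bp
  4462 − 3901 = 561 bp
Sorted largest to smallest: 1663, 1268, 806, 561, 164 bp.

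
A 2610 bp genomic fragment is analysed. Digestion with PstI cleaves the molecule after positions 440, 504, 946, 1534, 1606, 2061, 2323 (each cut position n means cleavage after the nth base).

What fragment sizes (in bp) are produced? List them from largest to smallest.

588, 455, 442, 440, 287, 262, 72, 64 bp

Linear molecule, 7 cuts → 8 fragments:
  440 − 0 = 440 bp
  504 − 440 = 64 bp
  946 − 504 = 442 bp
  1534 − 946 = 588 bp
  1606 − 1534 = 72 bp
  2061 − 1606 = 455 bp
  2323 − 2061 = 262 bp
  2610 − 2323 = 287 bp
Sorted largest to smallest: 588, 455, 442, 440, 287, 262, 72, 64 bp.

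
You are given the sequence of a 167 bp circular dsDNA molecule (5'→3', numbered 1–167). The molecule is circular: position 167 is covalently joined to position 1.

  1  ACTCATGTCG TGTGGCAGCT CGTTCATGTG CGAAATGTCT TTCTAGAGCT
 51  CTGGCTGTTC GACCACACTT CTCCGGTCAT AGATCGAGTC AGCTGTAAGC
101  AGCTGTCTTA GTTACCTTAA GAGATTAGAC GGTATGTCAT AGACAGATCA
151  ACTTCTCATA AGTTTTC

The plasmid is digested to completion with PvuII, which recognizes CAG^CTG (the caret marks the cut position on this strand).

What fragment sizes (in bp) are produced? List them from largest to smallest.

157, 10 bp

PvuII sites (CAGCTG) start at positions 90, 100.
PvuII cuts after base 3 of each site, so after positions 92, 102.
Circular molecule, 2 cuts → 2 fragments:
  93–102 → 10 bp
  103–167 then 1–92 → 65 + 92 = 157 bp
Sorted largest to smallest: 157, 10 bp.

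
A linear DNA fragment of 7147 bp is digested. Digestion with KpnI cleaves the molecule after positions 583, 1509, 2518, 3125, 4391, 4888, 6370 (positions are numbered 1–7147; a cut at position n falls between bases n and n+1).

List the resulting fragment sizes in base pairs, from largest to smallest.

1482, 1266, 1009, 926, 777, 607, 583, 497 bp

Linear molecule, 7 cuts → 8 fragments:
  583 − 0 = 583 bp
  1509 − 583 = 926 bp
  2518 − 1509 = 1009 bp
  3125 − 2518 = 607 bp
  4391 − 3125 = 1266 bp
  4888 − 4391 = 497 bp
  6370 − 4888 = 1482 bp
  7147 − 6370 = 777 bp
Sorted largest to smallest: 1482, 1266, 1009, 926, 777, 607, 583, 497 bp.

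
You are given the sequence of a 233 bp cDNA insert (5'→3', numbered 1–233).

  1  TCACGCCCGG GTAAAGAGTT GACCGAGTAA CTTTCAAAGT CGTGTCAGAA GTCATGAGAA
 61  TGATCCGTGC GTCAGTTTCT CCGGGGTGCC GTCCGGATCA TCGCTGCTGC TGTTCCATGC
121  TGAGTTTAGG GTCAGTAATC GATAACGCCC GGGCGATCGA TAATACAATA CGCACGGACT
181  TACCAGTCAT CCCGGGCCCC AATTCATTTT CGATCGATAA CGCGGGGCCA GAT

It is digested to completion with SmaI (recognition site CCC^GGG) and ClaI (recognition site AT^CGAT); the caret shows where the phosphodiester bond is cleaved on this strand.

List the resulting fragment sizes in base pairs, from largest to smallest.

131, 36, 21, 19, 11, 8, 7 bp

SmaI sites (CCCGGG) start at positions 6, 148, 191.
SmaI cuts after base 3 of each site, so after positions 8, 150, 193.
ClaI sites (ATCGAT) start at positions 138, 156, 213.
ClaI cuts after base 2 of each site, so after positions 139, 157, 214.
Combined cut positions: 8, 139, 150, 157, 193, 214.
Linear molecule, 6 cuts → 7 fragments:
  1–8 → 8 bp
  9–139 → 131 bp
  140–150 → 11 bp
  151–157 → 7 bp
  158–193 → 36 bp
  194–214 → 21 bp
  215–233 → 19 bp
Sorted largest to smallest: 131, 36, 21, 19, 11, 8, 7 bp.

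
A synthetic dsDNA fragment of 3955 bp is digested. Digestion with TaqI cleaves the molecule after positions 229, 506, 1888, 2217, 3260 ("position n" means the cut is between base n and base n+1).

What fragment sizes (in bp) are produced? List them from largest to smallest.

Linear molecule, 5 cuts → 6 fragments:
  229 − 0 = 229 bp
  506 − 229 = 277 bp
  1888 − 506 = 1382 bp
  2217 − 1888 = 329 bp
  3260 − 2217 = 1043 bp
  3955 − 3260 = 695 bp
Sorted largest to smallest: 1382, 1043, 695, 329, 277, 229 bp.

1382, 1043, 695, 329, 277, 229 bp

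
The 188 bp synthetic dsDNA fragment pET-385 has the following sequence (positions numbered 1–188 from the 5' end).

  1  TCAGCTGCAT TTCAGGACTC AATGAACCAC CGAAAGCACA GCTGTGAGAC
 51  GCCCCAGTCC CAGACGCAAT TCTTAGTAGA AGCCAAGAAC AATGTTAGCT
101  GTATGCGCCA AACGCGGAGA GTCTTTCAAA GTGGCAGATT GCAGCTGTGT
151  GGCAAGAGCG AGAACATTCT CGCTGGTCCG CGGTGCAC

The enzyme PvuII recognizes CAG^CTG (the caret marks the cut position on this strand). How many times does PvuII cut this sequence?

3

CAGCTG occurs starting at positions 2, 39, 142.
PvuII cuts at 3 sites.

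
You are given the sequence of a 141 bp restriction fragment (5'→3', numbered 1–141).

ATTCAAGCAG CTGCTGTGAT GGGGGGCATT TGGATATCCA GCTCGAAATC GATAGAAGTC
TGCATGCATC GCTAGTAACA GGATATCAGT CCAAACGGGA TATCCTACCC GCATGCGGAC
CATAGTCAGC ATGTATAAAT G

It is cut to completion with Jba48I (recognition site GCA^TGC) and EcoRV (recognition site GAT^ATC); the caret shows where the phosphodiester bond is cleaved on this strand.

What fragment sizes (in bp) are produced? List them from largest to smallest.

35, 29, 28, 20, 17, 12 bp

Jba48I sites (GCATGC) start at positions 62, 111.
Jba48I cuts after base 3 of each site, so after positions 64, 113.
EcoRV sites (GATATC) start at positions 33, 82, 99.
EcoRV cuts after base 3 of each site, so after positions 35, 84, 101.
Combined cut positions: 35, 64, 84, 101, 113.
Linear molecule, 5 cuts → 6 fragments:
  1–35 → 35 bp
  36–64 → 29 bp
  65–84 → 20 bp
  85–101 → 17 bp
  102–113 → 12 bp
  114–141 → 28 bp
Sorted largest to smallest: 35, 29, 28, 20, 17, 12 bp.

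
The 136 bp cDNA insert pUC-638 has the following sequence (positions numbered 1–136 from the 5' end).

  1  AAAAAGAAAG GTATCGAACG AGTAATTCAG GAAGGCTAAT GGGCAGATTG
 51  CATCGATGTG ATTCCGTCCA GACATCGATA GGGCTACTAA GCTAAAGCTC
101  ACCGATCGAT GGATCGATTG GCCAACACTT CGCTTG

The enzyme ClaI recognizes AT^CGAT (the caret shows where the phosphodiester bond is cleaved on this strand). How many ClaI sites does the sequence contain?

4

ATCGAT occurs starting at positions 52, 74, 105, 113.
ClaI cuts at 4 sites.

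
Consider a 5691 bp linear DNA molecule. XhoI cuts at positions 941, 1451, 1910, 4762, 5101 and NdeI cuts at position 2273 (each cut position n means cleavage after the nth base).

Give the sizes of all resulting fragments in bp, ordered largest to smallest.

Combined cut positions (sorted): 941, 1451, 1910, 2273, 4762, 5101.
Linear molecule, 6 cuts → 7 fragments:
  941 − 0 = 941 bp
  1451 − 941 = 510 bp
  1910 − 1451 = 459 bp
  2273 − 1910 = 363 bp
  4762 − 2273 = 2489 bp
  5101 − 4762 = 339 bp
  5691 − 5101 = 590 bp
Sorted largest to smallest: 2489, 941, 590, 510, 459, 363, 339 bp.

2489, 941, 590, 510, 459, 363, 339 bp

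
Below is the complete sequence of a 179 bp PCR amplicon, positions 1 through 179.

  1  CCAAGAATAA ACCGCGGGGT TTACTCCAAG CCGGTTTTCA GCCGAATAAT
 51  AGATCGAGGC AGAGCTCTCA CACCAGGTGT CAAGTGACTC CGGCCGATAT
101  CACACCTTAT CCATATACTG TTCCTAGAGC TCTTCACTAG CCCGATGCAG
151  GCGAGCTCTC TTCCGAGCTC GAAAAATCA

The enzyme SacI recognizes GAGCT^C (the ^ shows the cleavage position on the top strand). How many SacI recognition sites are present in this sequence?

4

GAGCTC occurs starting at positions 62, 127, 153, 165.
SacI cuts at 4 sites.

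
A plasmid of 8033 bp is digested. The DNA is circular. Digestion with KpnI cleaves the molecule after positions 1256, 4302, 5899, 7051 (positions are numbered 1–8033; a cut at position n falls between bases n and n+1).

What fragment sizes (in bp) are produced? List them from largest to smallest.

Circular molecule, 4 cuts → 4 fragments:
  4302 − 1256 = 3046 bp
  5899 − 4302 = 1597 bp
  7051 − 5899 = 1152 bp
  wrap: 8033 − 7051 + 1256 = 2238 bp
Sorted largest to smallest: 3046, 2238, 1597, 1152 bp.

3046, 2238, 1597, 1152 bp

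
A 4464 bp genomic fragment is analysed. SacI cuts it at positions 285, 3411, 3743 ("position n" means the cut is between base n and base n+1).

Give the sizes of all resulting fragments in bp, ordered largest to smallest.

Linear molecule, 3 cuts → 4 fragments:
  285 − 0 = 285 bp
  3411 − 285 = 3126 bp
  3743 − 3411 = 332 bp
  4464 − 3743 = 721 bp
Sorted largest to smallest: 3126, 721, 332, 285 bp.

3126, 721, 332, 285 bp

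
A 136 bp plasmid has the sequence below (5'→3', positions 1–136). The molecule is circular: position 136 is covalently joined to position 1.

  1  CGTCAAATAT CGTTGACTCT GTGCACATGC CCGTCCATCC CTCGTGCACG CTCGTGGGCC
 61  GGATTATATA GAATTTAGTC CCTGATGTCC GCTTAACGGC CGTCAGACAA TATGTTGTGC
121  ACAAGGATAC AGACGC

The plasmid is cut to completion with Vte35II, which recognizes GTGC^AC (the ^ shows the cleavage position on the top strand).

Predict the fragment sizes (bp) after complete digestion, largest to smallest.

73, 40, 23 bp

Vte35II sites (GTGCAC) start at positions 21, 44, 117.
Vte35II cuts after base 4 of each site, so after positions 24, 47, 120.
Circular molecule, 3 cuts → 3 fragments:
  25–47 → 23 bp
  48–120 → 73 bp
  121–136 then 1–24 → 16 + 24 = 40 bp
Sorted largest to smallest: 73, 40, 23 bp.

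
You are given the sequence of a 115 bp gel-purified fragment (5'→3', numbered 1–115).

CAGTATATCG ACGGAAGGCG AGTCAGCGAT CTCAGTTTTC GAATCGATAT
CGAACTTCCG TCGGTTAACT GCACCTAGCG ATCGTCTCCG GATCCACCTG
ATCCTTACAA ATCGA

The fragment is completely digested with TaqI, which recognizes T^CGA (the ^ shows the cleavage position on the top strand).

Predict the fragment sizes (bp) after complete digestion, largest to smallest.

TaqI sites (TCGA) start at positions 8, 39, 44, 50, 112.
TaqI cuts after the first base of each site, so after positions 8, 39, 44, 50, 112.
Linear molecule, 5 cuts → 6 fragments:
  1–8 → 8 bp
  9–39 → 31 bp
  40–44 → 5 bp
  45–50 → 6 bp
  51–112 → 62 bp
  113–115 → 3 bp
Sorted largest to smallest: 62, 31, 8, 6, 5, 3 bp.

62, 31, 8, 6, 5, 3 bp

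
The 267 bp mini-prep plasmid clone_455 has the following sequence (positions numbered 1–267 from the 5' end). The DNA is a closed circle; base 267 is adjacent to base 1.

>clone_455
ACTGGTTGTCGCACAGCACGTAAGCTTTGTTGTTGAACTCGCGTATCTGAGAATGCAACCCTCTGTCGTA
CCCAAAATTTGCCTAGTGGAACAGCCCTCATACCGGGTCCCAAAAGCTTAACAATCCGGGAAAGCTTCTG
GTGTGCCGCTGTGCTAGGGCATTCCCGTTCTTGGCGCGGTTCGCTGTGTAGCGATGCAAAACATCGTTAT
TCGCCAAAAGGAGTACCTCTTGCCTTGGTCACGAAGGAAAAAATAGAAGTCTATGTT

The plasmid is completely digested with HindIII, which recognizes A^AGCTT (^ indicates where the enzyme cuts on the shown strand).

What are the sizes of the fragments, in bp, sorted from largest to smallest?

HindIII sites (AAGCTT) start at positions 22, 114, 132.
HindIII cuts after the first base of each site, so after positions 22, 114, 132.
Circular molecule, 3 cuts → 3 fragments:
  23–114 → 92 bp
  115–132 → 18 bp
  133–267 then 1–22 → 135 + 22 = 157 bp
Sorted largest to smallest: 157, 92, 18 bp.

157, 92, 18 bp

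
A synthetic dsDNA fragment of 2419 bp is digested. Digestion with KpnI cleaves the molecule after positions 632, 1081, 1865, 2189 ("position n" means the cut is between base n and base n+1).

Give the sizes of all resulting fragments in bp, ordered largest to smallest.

Linear molecule, 4 cuts → 5 fragments:
  632 − 0 = 632 bp
  1081 − 632 = 449 bp
  1865 − 1081 = 784 bp
  2189 − 1865 = 324 bp
  2419 − 2189 = 230 bp
Sorted largest to smallest: 784, 632, 449, 324, 230 bp.

784, 632, 449, 324, 230 bp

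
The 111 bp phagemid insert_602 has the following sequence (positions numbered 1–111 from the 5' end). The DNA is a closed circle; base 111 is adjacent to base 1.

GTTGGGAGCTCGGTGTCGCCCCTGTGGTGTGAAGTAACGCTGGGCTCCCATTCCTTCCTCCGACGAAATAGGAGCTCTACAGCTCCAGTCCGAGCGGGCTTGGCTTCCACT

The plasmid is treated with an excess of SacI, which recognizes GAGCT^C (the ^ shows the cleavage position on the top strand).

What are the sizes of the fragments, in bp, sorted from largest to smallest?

SacI sites (GAGCTC) start at positions 6, 72.
SacI cuts after base 5 of each site (before the last base), so after positions 10, 76.
Circular molecule, 2 cuts → 2 fragments:
  11–76 → 66 bp
  77–111 then 1–10 → 35 + 10 = 45 bp
Sorted largest to smallest: 66, 45 bp.

66, 45 bp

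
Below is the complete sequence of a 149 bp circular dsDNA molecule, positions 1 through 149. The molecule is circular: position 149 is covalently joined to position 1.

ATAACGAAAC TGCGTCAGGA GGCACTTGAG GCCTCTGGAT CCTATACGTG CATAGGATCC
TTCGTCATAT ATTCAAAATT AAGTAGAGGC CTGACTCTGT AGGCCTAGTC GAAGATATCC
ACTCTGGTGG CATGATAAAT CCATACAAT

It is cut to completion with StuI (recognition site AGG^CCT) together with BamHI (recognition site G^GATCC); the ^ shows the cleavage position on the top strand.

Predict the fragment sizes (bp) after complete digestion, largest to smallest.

77, 34, 18, 14, 6 bp

StuI sites (AGGCCT) start at positions 29, 87, 101.
StuI cuts after base 3 of each site, so after positions 31, 89, 103.
BamHI sites (GGATCC) start at positions 37, 55.
BamHI cuts after the first base of each site, so after positions 37, 55.
Combined cut positions: 31, 37, 55, 89, 103.
Circular molecule, 5 cuts → 5 fragments:
  32–37 → 6 bp
  38–55 → 18 bp
  56–89 → 34 bp
  90–103 → 14 bp
  104–149 then 1–31 → 46 + 31 = 77 bp
Sorted largest to smallest: 77, 34, 18, 14, 6 bp.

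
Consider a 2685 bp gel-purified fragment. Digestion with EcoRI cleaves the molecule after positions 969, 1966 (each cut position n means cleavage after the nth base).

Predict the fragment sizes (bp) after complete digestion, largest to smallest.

Linear molecule, 2 cuts → 3 fragments:
  969 − 0 = 969 bp
  1966 − 969 = 997 bp
  2685 − 1966 = 719 bp
Sorted largest to smallest: 997, 969, 719 bp.

997, 969, 719 bp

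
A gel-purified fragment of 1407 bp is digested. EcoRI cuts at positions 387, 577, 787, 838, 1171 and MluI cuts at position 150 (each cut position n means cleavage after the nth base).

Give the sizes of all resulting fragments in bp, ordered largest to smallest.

Combined cut positions (sorted): 150, 387, 577, 787, 838, 1171.
Linear molecule, 6 cuts → 7 fragments:
  150 − 0 = 150 bp
  387 − 150 = 237 bp
  577 − 387 = 190 bp
  787 − 577 = 210 bp
  838 − 787 = 51 bp
  1171 − 838 = 333 bp
  1407 − 1171 = 236 bp
Sorted largest to smallest: 333, 237, 236, 210, 190, 150, 51 bp.

333, 237, 236, 210, 190, 150, 51 bp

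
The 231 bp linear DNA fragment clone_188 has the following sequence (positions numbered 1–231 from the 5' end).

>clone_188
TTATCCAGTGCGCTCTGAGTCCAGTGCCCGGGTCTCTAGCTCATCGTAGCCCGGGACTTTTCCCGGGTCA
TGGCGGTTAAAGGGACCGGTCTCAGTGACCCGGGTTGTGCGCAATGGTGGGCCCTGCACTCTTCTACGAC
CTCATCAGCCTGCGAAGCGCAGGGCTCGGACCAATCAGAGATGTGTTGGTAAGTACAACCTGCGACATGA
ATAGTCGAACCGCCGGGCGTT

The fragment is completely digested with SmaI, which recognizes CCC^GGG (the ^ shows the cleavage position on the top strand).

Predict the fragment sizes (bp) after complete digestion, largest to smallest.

SmaI sites (CCCGGG) start at positions 27, 50, 62, 99.
SmaI cuts after base 3 of each site, so after positions 29, 52, 64, 101.
Linear molecule, 4 cuts → 5 fragments:
  1–29 → 29 bp
  30–52 → 23 bp
  53–64 → 12 bp
  65–101 → 37 bp
  102–231 → 130 bp
Sorted largest to smallest: 130, 37, 29, 23, 12 bp.

130, 37, 29, 23, 12 bp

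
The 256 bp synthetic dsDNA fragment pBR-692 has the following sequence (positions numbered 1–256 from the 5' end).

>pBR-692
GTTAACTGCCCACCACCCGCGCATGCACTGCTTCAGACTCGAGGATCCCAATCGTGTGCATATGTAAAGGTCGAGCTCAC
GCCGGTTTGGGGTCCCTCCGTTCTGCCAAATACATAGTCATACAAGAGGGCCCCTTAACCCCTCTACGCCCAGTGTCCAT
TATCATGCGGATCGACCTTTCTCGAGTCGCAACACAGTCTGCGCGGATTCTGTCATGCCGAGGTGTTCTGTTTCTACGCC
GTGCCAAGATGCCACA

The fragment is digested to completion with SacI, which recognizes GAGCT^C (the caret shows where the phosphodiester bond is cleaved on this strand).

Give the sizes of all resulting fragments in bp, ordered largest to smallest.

179, 77 bp

The SacI site (GAGCTC) starts at position 73.
SacI cuts after base 5 of each site (before the last base), so after position 77.
Linear molecule, 1 cut → 2 fragments:
  1–77 → 77 bp
  78–256 → 179 bp
Sorted largest to smallest: 179, 77 bp.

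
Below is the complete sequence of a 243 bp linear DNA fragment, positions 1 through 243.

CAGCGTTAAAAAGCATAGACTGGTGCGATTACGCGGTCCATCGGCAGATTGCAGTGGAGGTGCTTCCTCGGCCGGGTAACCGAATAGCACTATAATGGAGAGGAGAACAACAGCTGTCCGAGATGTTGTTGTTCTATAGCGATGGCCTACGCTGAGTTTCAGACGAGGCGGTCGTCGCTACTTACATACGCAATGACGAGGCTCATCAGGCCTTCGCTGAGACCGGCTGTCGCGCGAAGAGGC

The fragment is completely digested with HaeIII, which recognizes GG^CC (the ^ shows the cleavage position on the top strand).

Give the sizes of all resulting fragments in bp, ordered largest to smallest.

74, 71, 65, 33 bp

HaeIII sites (GGCC) start at positions 70, 144, 209.
HaeIII cuts after base 2 of each site, so after positions 71, 145, 210.
Linear molecule, 3 cuts → 4 fragments:
  1–71 → 71 bp
  72–145 → 74 bp
  146–210 → 65 bp
  211–243 → 33 bp
Sorted largest to smallest: 74, 71, 65, 33 bp.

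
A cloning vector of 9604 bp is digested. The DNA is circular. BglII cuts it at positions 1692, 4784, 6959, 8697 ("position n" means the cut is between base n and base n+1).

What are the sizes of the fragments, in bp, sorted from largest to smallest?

Circular molecule, 4 cuts → 4 fragments:
  4784 − 1692 = 3092 bp
  6959 − 4784 = 2175 bp
  8697 − 6959 = 1738 bp
  wrap: 9604 − 8697 + 1692 = 2599 bp
Sorted largest to smallest: 3092, 2599, 2175, 1738 bp.

3092, 2599, 2175, 1738 bp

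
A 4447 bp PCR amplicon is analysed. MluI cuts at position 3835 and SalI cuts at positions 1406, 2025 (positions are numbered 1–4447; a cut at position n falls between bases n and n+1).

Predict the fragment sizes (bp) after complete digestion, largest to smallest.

1810, 1406, 619, 612 bp

Combined cut positions (sorted): 1406, 2025, 3835.
Linear molecule, 3 cuts → 4 fragments:
  1406 − 0 = 1406 bp
  2025 − 1406 = 619 bp
  3835 − 2025 = 1810 bp
  4447 − 3835 = 612 bp
Sorted largest to smallest: 1810, 1406, 619, 612 bp.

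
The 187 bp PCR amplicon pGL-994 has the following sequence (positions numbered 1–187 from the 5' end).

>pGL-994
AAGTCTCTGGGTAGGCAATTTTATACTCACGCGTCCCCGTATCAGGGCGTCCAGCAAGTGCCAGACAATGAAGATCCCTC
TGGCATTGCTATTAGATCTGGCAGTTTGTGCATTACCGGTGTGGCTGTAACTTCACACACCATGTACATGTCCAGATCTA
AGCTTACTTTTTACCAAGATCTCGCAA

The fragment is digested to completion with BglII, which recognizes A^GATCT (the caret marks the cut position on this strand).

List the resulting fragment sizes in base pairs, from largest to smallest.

BglII sites (AGATCT) start at positions 94, 154, 177.
BglII cuts after the first base of each site, so after positions 94, 154, 177.
Linear molecule, 3 cuts → 4 fragments:
  1–94 → 94 bp
  95–154 → 60 bp
  155–177 → 23 bp
  178–187 → 10 bp
Sorted largest to smallest: 94, 60, 23, 10 bp.

94, 60, 23, 10 bp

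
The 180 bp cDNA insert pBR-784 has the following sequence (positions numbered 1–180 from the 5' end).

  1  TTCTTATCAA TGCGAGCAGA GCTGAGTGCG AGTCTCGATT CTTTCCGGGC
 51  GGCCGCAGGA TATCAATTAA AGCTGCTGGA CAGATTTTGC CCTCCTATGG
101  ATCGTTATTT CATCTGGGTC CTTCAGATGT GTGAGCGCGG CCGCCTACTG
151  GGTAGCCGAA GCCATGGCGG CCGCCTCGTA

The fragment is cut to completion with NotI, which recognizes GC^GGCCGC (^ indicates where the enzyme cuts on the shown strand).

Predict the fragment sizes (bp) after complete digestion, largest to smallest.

NotI sites (GCGGCCGC) start at positions 49, 137, 167.
NotI cuts after base 2 of each site, so after positions 50, 138, 168.
Linear molecule, 3 cuts → 4 fragments:
  1–50 → 50 bp
  51–138 → 88 bp
  139–168 → 30 bp
  169–180 → 12 bp
Sorted largest to smallest: 88, 50, 30, 12 bp.

88, 50, 30, 12 bp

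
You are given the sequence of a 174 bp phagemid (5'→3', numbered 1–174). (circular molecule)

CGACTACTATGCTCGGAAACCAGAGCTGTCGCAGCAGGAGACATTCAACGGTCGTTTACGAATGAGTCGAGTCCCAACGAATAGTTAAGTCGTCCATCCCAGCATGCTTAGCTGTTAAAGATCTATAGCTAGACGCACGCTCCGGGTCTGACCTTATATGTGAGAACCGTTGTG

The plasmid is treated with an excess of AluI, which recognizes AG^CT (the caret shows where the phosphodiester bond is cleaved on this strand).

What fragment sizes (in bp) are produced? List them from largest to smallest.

AluI sites (AGCT) start at positions 24, 110, 127.
AluI cuts after base 2 of each site, so after positions 25, 111, 128.
Circular molecule, 3 cuts → 3 fragments:
  26–111 → 86 bp
  112–128 → 17 bp
  129–174 then 1–25 → 46 + 25 = 71 bp
Sorted largest to smallest: 86, 71, 17 bp.

86, 71, 17 bp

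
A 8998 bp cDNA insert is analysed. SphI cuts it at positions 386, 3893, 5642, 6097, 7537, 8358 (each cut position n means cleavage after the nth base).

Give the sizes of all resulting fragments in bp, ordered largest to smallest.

Linear molecule, 6 cuts → 7 fragments:
  386 − 0 = 386 bp
  3893 − 386 = 3507 bp
  5642 − 3893 = 1749 bp
  6097 − 5642 = 455 bp
  7537 − 6097 = 1440 bp
  8358 − 7537 = 821 bp
  8998 − 8358 = 640 bp
Sorted largest to smallest: 3507, 1749, 1440, 821, 640, 455, 386 bp.

3507, 1749, 1440, 821, 640, 455, 386 bp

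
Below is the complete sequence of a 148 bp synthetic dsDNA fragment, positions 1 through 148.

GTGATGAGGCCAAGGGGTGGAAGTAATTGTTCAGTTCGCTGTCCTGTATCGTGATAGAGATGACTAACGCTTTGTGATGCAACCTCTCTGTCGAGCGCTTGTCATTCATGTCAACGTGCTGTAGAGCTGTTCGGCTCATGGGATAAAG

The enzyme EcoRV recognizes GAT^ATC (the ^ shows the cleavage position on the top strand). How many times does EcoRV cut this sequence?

0

No occurrence of GATATC is present in the sequence.
EcoRV does not cut: 0 sites.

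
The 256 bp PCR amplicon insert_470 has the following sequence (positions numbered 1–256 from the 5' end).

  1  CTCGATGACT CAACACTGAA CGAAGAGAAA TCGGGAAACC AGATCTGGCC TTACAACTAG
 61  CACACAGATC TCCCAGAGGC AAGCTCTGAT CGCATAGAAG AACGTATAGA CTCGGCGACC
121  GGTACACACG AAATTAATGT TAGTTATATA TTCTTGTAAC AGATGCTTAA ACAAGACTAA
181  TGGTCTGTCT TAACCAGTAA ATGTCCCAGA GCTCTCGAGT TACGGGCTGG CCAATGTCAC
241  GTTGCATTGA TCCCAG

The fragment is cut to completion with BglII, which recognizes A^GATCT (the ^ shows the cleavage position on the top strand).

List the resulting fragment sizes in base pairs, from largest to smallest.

BglII sites (AGATCT) start at positions 41, 66.
BglII cuts after the first base of each site, so after positions 41, 66.
Linear molecule, 2 cuts → 3 fragments:
  1–41 → 41 bp
  42–66 → 25 bp
  67–256 → 190 bp
Sorted largest to smallest: 190, 41, 25 bp.

190, 41, 25 bp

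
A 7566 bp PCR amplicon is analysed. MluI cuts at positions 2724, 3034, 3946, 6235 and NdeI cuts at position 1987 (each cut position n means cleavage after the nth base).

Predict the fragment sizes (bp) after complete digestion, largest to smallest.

Combined cut positions (sorted): 1987, 2724, 3034, 3946, 6235.
Linear molecule, 5 cuts → 6 fragments:
  1987 − 0 = 1987 bp
  2724 − 1987 = 737 bp
  3034 − 2724 = 310 bp
  3946 − 3034 = 912 bp
  6235 − 3946 = 2289 bp
  7566 − 6235 = 1331 bp
Sorted largest to smallest: 2289, 1987, 1331, 912, 737, 310 bp.

2289, 1987, 1331, 912, 737, 310 bp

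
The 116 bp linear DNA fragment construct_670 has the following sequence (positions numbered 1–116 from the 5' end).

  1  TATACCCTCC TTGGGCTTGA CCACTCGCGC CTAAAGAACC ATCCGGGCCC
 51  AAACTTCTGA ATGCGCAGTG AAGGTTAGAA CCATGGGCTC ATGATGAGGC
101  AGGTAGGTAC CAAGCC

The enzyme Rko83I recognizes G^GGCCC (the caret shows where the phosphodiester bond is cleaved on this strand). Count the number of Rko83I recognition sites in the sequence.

GGGCCC occurs starting at position 45.
Rko83I cuts at 1 site.

1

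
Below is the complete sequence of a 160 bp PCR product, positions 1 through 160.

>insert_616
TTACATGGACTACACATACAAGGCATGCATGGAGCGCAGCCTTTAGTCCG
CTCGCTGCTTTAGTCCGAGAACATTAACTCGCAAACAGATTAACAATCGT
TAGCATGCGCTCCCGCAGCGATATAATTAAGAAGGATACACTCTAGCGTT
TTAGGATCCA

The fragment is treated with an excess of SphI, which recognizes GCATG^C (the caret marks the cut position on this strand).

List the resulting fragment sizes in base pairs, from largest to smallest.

SphI sites (GCATGC) start at positions 23, 103.
SphI cuts after base 5 of each site (before the last base), so after positions 27, 107.
Linear molecule, 2 cuts → 3 fragments:
  1–27 → 27 bp
  28–107 → 80 bp
  108–160 → 53 bp
Sorted largest to smallest: 80, 53, 27 bp.

80, 53, 27 bp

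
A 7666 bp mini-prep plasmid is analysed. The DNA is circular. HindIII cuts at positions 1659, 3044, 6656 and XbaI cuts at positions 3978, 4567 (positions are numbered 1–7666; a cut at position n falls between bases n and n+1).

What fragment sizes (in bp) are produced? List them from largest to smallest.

2669, 2089, 1385, 934, 589 bp

Combined cut positions (sorted): 1659, 3044, 3978, 4567, 6656.
Circular molecule, 5 cuts → 5 fragments:
  3044 − 1659 = 1385 bp
  3978 − 3044 = 934 bp
  4567 − 3978 = 589 bp
  6656 − 4567 = 2089 bp
  wrap: 7666 − 6656 + 1659 = 2669 bp
Sorted largest to smallest: 2669, 2089, 1385, 934, 589 bp.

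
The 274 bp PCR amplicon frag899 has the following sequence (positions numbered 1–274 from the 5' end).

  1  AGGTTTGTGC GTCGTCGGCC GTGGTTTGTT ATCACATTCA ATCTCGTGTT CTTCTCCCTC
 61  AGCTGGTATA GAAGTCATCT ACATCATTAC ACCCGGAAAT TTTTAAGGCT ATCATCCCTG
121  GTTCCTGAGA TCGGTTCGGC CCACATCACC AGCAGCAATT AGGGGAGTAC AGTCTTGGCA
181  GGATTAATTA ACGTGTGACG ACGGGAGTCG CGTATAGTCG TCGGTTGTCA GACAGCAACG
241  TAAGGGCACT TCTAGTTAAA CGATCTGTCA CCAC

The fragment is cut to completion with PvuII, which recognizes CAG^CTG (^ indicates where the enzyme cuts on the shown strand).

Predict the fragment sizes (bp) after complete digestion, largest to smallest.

212, 62 bp

The PvuII site (CAGCTG) starts at position 60.
PvuII cuts after base 3 of each site, so after position 62.
Linear molecule, 1 cut → 2 fragments:
  1–62 → 62 bp
  63–274 → 212 bp
Sorted largest to smallest: 212, 62 bp.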